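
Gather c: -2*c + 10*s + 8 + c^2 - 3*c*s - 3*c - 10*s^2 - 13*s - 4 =c^2 + c*(-3*s - 5) - 10*s^2 - 3*s + 4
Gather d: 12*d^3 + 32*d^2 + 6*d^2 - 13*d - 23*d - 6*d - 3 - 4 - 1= 12*d^3 + 38*d^2 - 42*d - 8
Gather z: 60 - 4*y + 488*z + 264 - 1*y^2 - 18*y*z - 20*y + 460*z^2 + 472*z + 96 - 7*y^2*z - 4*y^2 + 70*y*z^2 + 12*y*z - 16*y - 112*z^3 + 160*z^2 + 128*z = -5*y^2 - 40*y - 112*z^3 + z^2*(70*y + 620) + z*(-7*y^2 - 6*y + 1088) + 420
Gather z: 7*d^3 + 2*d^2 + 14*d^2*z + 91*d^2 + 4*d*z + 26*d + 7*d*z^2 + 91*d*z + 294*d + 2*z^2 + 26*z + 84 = 7*d^3 + 93*d^2 + 320*d + z^2*(7*d + 2) + z*(14*d^2 + 95*d + 26) + 84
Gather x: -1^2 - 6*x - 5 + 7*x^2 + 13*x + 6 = 7*x^2 + 7*x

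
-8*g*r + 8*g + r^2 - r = (-8*g + r)*(r - 1)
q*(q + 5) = q^2 + 5*q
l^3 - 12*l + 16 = (l - 2)^2*(l + 4)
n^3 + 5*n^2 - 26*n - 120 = (n - 5)*(n + 4)*(n + 6)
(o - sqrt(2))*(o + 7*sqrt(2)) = o^2 + 6*sqrt(2)*o - 14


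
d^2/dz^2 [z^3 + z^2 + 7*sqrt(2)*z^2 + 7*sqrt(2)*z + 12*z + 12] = 6*z + 2 + 14*sqrt(2)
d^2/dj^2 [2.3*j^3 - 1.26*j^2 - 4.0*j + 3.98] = 13.8*j - 2.52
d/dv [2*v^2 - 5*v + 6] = 4*v - 5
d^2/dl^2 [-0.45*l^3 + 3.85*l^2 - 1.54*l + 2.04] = 7.7 - 2.7*l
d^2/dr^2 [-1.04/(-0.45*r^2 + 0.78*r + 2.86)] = (0.4212*r^2 - 0.73008*r - 1.04*(0.9*r - 0.78)*(1.8*r - 1.56) - 2.67696)/(-0.45*r^2 + 0.78*r + 2.86)^3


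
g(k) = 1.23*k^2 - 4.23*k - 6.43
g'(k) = 2.46*k - 4.23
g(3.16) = -7.51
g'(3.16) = 3.54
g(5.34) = 6.06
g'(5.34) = 8.91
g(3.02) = -7.99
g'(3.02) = 3.20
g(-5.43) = 52.81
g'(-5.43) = -17.59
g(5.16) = 4.49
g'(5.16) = 8.46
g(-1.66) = 3.98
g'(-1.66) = -8.31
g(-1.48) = 2.52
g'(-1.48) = -7.87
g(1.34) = -9.89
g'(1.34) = -0.93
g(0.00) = -6.43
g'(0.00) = -4.23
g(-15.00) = 333.77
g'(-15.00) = -41.13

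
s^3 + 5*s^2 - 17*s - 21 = (s - 3)*(s + 1)*(s + 7)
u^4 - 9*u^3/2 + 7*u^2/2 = u^2*(u - 7/2)*(u - 1)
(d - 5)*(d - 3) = d^2 - 8*d + 15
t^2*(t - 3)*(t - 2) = t^4 - 5*t^3 + 6*t^2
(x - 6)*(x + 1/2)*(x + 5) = x^3 - x^2/2 - 61*x/2 - 15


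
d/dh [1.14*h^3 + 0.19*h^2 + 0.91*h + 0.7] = 3.42*h^2 + 0.38*h + 0.91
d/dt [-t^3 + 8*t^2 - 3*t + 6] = -3*t^2 + 16*t - 3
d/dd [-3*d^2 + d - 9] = 1 - 6*d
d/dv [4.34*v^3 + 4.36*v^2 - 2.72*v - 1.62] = 13.02*v^2 + 8.72*v - 2.72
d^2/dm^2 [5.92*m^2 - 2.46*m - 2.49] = 11.8400000000000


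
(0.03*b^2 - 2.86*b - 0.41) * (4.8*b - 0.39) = 0.144*b^3 - 13.7397*b^2 - 0.8526*b + 0.1599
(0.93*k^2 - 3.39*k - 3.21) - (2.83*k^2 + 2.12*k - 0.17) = -1.9*k^2 - 5.51*k - 3.04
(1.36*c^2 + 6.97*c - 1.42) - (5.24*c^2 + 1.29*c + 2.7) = -3.88*c^2 + 5.68*c - 4.12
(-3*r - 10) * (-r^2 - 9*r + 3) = 3*r^3 + 37*r^2 + 81*r - 30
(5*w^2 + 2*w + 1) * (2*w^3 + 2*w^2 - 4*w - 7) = 10*w^5 + 14*w^4 - 14*w^3 - 41*w^2 - 18*w - 7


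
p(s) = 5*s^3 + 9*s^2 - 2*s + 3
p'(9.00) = 1375.00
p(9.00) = 4359.00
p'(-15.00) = 3103.00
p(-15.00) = -14817.00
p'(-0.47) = -7.15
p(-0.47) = 5.41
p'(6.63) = 776.69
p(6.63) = 1842.52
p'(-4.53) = 224.27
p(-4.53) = -268.05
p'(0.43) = 8.51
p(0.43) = 4.20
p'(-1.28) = -0.46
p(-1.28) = 9.82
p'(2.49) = 135.82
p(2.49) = 131.01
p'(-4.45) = 214.94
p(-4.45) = -250.48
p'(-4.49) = 219.58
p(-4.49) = -259.17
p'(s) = 15*s^2 + 18*s - 2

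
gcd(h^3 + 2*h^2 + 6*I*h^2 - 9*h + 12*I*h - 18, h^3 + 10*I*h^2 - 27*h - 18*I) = h + 3*I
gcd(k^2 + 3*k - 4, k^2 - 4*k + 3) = k - 1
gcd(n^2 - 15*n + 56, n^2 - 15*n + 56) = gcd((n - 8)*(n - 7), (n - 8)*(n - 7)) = n^2 - 15*n + 56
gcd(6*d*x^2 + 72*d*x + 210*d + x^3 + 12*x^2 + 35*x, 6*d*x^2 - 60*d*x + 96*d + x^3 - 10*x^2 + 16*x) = 6*d + x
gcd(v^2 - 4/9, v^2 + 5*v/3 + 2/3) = v + 2/3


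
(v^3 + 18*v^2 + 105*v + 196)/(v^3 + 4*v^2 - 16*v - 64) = (v^2 + 14*v + 49)/(v^2 - 16)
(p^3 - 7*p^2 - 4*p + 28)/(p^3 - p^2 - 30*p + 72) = (p^3 - 7*p^2 - 4*p + 28)/(p^3 - p^2 - 30*p + 72)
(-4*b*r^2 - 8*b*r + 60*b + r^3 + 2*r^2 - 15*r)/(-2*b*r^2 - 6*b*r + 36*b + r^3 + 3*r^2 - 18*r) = (-4*b*r - 20*b + r^2 + 5*r)/(-2*b*r - 12*b + r^2 + 6*r)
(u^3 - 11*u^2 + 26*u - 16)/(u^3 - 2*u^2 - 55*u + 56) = (u - 2)/(u + 7)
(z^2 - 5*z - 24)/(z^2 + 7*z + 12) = (z - 8)/(z + 4)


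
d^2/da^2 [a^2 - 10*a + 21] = 2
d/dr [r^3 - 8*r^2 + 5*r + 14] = 3*r^2 - 16*r + 5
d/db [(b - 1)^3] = 3*(b - 1)^2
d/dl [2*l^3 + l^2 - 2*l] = 6*l^2 + 2*l - 2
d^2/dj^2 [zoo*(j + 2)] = 0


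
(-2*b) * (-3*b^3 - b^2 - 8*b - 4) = 6*b^4 + 2*b^3 + 16*b^2 + 8*b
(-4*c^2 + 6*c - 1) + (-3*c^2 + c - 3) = -7*c^2 + 7*c - 4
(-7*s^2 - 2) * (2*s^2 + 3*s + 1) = -14*s^4 - 21*s^3 - 11*s^2 - 6*s - 2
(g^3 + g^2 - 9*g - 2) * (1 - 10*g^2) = -10*g^5 - 10*g^4 + 91*g^3 + 21*g^2 - 9*g - 2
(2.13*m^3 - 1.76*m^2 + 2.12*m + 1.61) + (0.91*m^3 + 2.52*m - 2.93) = 3.04*m^3 - 1.76*m^2 + 4.64*m - 1.32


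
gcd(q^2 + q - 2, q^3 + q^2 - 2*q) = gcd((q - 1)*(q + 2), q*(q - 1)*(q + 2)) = q^2 + q - 2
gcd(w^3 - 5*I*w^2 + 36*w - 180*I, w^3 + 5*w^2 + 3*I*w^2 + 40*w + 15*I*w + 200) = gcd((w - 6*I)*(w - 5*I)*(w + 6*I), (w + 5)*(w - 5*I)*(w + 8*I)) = w - 5*I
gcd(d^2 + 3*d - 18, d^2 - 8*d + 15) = d - 3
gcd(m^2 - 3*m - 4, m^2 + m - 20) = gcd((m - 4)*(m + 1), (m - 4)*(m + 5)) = m - 4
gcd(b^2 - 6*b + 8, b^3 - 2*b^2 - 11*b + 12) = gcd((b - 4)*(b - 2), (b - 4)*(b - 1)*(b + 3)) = b - 4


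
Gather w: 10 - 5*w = 10 - 5*w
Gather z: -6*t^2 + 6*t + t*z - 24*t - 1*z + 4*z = -6*t^2 - 18*t + z*(t + 3)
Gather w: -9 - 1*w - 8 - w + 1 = -2*w - 16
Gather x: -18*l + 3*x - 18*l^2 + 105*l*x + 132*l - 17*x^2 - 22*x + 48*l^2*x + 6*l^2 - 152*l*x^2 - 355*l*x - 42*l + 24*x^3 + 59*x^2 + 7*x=-12*l^2 + 72*l + 24*x^3 + x^2*(42 - 152*l) + x*(48*l^2 - 250*l - 12)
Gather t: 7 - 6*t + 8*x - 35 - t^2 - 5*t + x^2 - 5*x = -t^2 - 11*t + x^2 + 3*x - 28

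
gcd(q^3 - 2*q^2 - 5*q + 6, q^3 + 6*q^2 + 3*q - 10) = q^2 + q - 2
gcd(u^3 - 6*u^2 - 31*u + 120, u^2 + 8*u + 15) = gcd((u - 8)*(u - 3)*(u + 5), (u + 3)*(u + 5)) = u + 5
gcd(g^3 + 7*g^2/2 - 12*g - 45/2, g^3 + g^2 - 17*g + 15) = g^2 + 2*g - 15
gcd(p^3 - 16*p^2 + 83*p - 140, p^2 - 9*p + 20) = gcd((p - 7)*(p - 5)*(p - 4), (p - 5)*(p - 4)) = p^2 - 9*p + 20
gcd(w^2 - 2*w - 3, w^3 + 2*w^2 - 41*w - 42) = w + 1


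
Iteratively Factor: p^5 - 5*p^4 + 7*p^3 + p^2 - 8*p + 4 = (p - 1)*(p^4 - 4*p^3 + 3*p^2 + 4*p - 4) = (p - 2)*(p - 1)*(p^3 - 2*p^2 - p + 2) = (p - 2)^2*(p - 1)*(p^2 - 1) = (p - 2)^2*(p - 1)^2*(p + 1)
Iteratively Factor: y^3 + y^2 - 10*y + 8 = (y - 1)*(y^2 + 2*y - 8) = (y - 2)*(y - 1)*(y + 4)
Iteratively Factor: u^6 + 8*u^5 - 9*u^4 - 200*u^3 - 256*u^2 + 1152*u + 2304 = (u + 4)*(u^5 + 4*u^4 - 25*u^3 - 100*u^2 + 144*u + 576) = (u - 4)*(u + 4)*(u^4 + 8*u^3 + 7*u^2 - 72*u - 144) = (u - 4)*(u + 4)^2*(u^3 + 4*u^2 - 9*u - 36) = (u - 4)*(u - 3)*(u + 4)^2*(u^2 + 7*u + 12) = (u - 4)*(u - 3)*(u + 4)^3*(u + 3)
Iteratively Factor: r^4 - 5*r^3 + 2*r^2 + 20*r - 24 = (r + 2)*(r^3 - 7*r^2 + 16*r - 12) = (r - 2)*(r + 2)*(r^2 - 5*r + 6) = (r - 3)*(r - 2)*(r + 2)*(r - 2)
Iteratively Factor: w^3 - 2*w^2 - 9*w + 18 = (w + 3)*(w^2 - 5*w + 6) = (w - 3)*(w + 3)*(w - 2)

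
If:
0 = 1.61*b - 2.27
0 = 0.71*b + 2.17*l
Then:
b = 1.41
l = -0.46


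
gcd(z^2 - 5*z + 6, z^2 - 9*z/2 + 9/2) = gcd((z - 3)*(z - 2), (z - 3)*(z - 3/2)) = z - 3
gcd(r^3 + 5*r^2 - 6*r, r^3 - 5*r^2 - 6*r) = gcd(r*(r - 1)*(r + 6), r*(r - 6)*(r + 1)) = r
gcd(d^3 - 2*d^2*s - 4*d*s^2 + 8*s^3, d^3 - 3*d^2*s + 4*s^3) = d^2 - 4*d*s + 4*s^2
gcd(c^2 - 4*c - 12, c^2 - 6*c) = c - 6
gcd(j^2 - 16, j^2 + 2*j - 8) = j + 4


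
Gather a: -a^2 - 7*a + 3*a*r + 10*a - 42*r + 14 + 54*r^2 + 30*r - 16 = -a^2 + a*(3*r + 3) + 54*r^2 - 12*r - 2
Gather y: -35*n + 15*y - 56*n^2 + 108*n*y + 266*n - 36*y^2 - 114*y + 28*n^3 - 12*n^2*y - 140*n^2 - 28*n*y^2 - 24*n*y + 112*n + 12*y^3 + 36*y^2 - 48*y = 28*n^3 - 196*n^2 - 28*n*y^2 + 343*n + 12*y^3 + y*(-12*n^2 + 84*n - 147)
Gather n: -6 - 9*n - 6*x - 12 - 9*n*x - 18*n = n*(-9*x - 27) - 6*x - 18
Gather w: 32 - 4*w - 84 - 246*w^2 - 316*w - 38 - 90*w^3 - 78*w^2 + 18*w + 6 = -90*w^3 - 324*w^2 - 302*w - 84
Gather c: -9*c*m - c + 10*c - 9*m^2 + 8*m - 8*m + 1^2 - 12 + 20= c*(9 - 9*m) - 9*m^2 + 9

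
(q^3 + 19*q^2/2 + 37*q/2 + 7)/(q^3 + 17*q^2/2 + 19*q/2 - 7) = (2*q + 1)/(2*q - 1)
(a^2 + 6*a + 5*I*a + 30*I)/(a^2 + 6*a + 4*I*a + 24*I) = (a + 5*I)/(a + 4*I)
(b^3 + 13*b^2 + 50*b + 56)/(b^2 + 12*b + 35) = (b^2 + 6*b + 8)/(b + 5)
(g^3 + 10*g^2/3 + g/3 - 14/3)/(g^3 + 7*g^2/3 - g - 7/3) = (g + 2)/(g + 1)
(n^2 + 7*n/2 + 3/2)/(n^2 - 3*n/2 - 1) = (n + 3)/(n - 2)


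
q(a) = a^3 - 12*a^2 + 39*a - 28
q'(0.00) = 39.00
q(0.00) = -28.00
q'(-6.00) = 291.00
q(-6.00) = -910.00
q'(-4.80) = 223.32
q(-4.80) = -602.27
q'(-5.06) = 237.25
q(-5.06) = -662.14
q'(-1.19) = 71.81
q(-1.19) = -93.09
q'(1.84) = 5.00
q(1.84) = 9.36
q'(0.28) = 32.52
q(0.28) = -18.00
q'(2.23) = 0.40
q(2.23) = 10.38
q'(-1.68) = 87.79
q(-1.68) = -132.13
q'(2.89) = -5.30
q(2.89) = 8.62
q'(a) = 3*a^2 - 24*a + 39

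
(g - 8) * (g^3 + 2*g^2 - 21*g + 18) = g^4 - 6*g^3 - 37*g^2 + 186*g - 144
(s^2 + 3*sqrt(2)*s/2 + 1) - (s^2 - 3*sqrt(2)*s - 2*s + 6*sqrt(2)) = 2*s + 9*sqrt(2)*s/2 - 6*sqrt(2) + 1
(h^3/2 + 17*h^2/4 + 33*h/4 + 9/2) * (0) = 0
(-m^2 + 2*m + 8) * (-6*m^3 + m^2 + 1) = 6*m^5 - 13*m^4 - 46*m^3 + 7*m^2 + 2*m + 8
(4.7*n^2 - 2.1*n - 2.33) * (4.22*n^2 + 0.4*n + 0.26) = 19.834*n^4 - 6.982*n^3 - 9.4506*n^2 - 1.478*n - 0.6058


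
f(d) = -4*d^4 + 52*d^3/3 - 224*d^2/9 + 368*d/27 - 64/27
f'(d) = -16*d^3 + 52*d^2 - 448*d/9 + 368/27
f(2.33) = -4.37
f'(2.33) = -22.44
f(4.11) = -304.76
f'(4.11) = -423.39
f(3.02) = -43.51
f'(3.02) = -103.14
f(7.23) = -5583.83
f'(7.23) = -3675.00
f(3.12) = -54.72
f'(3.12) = -121.43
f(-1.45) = -144.99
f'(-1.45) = 243.92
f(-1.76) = -236.33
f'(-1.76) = 349.54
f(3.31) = -81.50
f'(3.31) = -161.65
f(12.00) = -56414.81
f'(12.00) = -20743.70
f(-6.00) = -9908.15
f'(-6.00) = 5640.30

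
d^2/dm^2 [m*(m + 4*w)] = 2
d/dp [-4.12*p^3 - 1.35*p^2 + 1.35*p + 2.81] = -12.36*p^2 - 2.7*p + 1.35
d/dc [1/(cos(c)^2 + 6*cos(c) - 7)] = 2*(cos(c) + 3)*sin(c)/(cos(c)^2 + 6*cos(c) - 7)^2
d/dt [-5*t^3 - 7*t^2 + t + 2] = -15*t^2 - 14*t + 1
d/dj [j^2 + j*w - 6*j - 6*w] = 2*j + w - 6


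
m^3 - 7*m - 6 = (m - 3)*(m + 1)*(m + 2)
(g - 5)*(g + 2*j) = g^2 + 2*g*j - 5*g - 10*j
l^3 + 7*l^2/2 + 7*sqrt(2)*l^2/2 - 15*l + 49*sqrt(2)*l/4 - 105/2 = (l + 7/2)*(l - 3*sqrt(2)/2)*(l + 5*sqrt(2))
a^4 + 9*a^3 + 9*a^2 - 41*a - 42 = (a - 2)*(a + 1)*(a + 3)*(a + 7)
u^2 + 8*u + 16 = (u + 4)^2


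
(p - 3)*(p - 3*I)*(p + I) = p^3 - 3*p^2 - 2*I*p^2 + 3*p + 6*I*p - 9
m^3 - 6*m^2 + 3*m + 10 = (m - 5)*(m - 2)*(m + 1)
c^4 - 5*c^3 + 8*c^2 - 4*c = c*(c - 2)^2*(c - 1)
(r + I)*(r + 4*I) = r^2 + 5*I*r - 4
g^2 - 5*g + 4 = (g - 4)*(g - 1)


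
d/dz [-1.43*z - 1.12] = -1.43000000000000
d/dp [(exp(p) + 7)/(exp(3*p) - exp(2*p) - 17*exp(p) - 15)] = ((exp(p) + 7)*(-3*exp(2*p) + 2*exp(p) + 17) + exp(3*p) - exp(2*p) - 17*exp(p) - 15)*exp(p)/(-exp(3*p) + exp(2*p) + 17*exp(p) + 15)^2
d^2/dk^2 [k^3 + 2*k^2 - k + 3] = 6*k + 4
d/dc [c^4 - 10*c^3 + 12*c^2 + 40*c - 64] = 4*c^3 - 30*c^2 + 24*c + 40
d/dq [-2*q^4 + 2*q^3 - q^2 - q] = -8*q^3 + 6*q^2 - 2*q - 1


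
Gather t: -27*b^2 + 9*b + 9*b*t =-27*b^2 + 9*b*t + 9*b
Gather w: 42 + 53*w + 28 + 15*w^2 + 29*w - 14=15*w^2 + 82*w + 56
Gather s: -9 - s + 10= 1 - s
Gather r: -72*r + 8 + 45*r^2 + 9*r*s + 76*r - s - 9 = 45*r^2 + r*(9*s + 4) - s - 1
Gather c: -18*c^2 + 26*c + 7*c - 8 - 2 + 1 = -18*c^2 + 33*c - 9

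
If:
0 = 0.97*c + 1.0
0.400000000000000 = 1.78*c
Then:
No Solution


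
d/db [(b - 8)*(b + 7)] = 2*b - 1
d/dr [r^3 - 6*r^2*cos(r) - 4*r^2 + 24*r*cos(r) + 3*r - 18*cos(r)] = 6*r^2*sin(r) + 3*r^2 - 24*r*sin(r) - 12*r*cos(r) - 8*r + 18*sin(r) + 24*cos(r) + 3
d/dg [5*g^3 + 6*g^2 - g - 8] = 15*g^2 + 12*g - 1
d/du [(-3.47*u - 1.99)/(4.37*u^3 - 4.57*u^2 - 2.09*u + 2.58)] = (30.3278*u^3 + 10.231*u^2 - 18.1886*u - 13.1117)/(19.0969*u^6 - 39.9418*u^5 + 2.6183*u^4 + 41.6518*u^3 - 19.2131*u^2 - 10.7844*u + 6.6564)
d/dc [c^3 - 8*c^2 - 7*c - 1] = 3*c^2 - 16*c - 7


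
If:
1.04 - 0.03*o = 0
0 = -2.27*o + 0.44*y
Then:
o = 34.67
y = 178.85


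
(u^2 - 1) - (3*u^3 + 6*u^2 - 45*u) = -3*u^3 - 5*u^2 + 45*u - 1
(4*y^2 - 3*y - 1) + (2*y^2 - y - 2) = 6*y^2 - 4*y - 3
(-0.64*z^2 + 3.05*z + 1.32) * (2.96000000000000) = -1.8944*z^2 + 9.028*z + 3.9072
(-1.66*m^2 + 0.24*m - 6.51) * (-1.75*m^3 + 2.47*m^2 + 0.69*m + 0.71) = 2.905*m^5 - 4.5202*m^4 + 10.8399*m^3 - 17.0927*m^2 - 4.3215*m - 4.6221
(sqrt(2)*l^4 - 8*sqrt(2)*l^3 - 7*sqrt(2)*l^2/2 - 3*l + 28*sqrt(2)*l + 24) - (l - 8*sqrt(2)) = sqrt(2)*l^4 - 8*sqrt(2)*l^3 - 7*sqrt(2)*l^2/2 - 4*l + 28*sqrt(2)*l + 8*sqrt(2) + 24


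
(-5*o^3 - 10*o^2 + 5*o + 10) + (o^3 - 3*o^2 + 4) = -4*o^3 - 13*o^2 + 5*o + 14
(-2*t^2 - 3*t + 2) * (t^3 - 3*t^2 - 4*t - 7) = -2*t^5 + 3*t^4 + 19*t^3 + 20*t^2 + 13*t - 14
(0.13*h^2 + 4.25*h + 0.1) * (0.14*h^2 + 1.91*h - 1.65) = 0.0182*h^4 + 0.8433*h^3 + 7.917*h^2 - 6.8215*h - 0.165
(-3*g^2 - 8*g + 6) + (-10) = -3*g^2 - 8*g - 4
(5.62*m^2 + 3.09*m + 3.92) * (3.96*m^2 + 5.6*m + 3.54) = 22.2552*m^4 + 43.7084*m^3 + 52.722*m^2 + 32.8906*m + 13.8768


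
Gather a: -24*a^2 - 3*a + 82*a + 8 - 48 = -24*a^2 + 79*a - 40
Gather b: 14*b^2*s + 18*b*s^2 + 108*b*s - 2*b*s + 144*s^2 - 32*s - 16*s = 14*b^2*s + b*(18*s^2 + 106*s) + 144*s^2 - 48*s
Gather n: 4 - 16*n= 4 - 16*n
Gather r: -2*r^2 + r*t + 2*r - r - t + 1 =-2*r^2 + r*(t + 1) - t + 1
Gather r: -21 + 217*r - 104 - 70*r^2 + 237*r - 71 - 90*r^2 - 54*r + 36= -160*r^2 + 400*r - 160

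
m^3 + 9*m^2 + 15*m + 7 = (m + 1)^2*(m + 7)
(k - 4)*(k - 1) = k^2 - 5*k + 4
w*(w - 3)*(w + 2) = w^3 - w^2 - 6*w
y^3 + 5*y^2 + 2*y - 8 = (y - 1)*(y + 2)*(y + 4)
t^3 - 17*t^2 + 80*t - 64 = (t - 8)^2*(t - 1)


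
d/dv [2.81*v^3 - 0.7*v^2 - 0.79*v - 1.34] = 8.43*v^2 - 1.4*v - 0.79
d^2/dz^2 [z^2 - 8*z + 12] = 2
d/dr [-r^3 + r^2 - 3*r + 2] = -3*r^2 + 2*r - 3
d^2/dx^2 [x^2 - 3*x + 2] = 2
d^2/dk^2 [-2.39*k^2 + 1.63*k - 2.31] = -4.78000000000000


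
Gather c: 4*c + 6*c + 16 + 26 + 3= 10*c + 45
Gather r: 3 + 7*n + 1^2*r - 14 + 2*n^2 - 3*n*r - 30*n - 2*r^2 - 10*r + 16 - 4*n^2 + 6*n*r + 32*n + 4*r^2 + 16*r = -2*n^2 + 9*n + 2*r^2 + r*(3*n + 7) + 5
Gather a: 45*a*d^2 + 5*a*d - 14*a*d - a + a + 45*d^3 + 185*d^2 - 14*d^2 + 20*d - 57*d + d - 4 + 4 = a*(45*d^2 - 9*d) + 45*d^3 + 171*d^2 - 36*d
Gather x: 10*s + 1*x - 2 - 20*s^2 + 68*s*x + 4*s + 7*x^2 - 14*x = -20*s^2 + 14*s + 7*x^2 + x*(68*s - 13) - 2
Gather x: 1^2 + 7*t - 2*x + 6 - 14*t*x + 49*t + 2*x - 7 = -14*t*x + 56*t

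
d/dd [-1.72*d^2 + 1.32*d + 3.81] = 1.32 - 3.44*d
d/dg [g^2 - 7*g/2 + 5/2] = 2*g - 7/2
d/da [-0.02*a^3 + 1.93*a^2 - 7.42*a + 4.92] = -0.06*a^2 + 3.86*a - 7.42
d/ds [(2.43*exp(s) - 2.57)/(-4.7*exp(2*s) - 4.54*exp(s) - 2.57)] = (11.421*exp(2*s) - 24.158*exp(s) - 17.9129)*exp(s)/(22.09*exp(4*s) + 42.676*exp(3*s) + 44.7696*exp(2*s) + 23.3356*exp(s) + 6.6049)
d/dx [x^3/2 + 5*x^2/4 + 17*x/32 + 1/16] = 3*x^2/2 + 5*x/2 + 17/32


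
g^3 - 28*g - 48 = (g - 6)*(g + 2)*(g + 4)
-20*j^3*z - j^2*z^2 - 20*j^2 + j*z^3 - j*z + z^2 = (-5*j + z)*(4*j + z)*(j*z + 1)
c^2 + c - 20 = (c - 4)*(c + 5)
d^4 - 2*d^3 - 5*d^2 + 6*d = d*(d - 3)*(d - 1)*(d + 2)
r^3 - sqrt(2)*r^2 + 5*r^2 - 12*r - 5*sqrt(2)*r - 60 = (r + 5)*(r - 3*sqrt(2))*(r + 2*sqrt(2))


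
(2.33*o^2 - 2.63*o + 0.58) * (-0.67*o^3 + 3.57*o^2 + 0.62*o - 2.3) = -1.5611*o^5 + 10.0802*o^4 - 8.3331*o^3 - 4.919*o^2 + 6.4086*o - 1.334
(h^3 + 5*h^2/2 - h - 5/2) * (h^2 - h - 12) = h^5 + 3*h^4/2 - 31*h^3/2 - 63*h^2/2 + 29*h/2 + 30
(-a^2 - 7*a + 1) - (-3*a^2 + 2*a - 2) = 2*a^2 - 9*a + 3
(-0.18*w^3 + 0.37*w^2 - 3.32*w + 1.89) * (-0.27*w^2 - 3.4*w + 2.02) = 0.0486*w^5 + 0.5121*w^4 - 0.7252*w^3 + 11.5251*w^2 - 13.1324*w + 3.8178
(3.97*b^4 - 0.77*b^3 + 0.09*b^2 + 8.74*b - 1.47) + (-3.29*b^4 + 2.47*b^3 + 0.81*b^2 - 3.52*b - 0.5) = 0.68*b^4 + 1.7*b^3 + 0.9*b^2 + 5.22*b - 1.97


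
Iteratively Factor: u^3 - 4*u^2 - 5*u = (u - 5)*(u^2 + u) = u*(u - 5)*(u + 1)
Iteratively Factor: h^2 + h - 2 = (h - 1)*(h + 2)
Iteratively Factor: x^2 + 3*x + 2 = (x + 1)*(x + 2)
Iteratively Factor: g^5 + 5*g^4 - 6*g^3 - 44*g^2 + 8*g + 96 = (g - 2)*(g^4 + 7*g^3 + 8*g^2 - 28*g - 48) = (g - 2)^2*(g^3 + 9*g^2 + 26*g + 24) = (g - 2)^2*(g + 2)*(g^2 + 7*g + 12) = (g - 2)^2*(g + 2)*(g + 4)*(g + 3)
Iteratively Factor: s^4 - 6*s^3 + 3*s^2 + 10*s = (s)*(s^3 - 6*s^2 + 3*s + 10) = s*(s - 2)*(s^2 - 4*s - 5) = s*(s - 5)*(s - 2)*(s + 1)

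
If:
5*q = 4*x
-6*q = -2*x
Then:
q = 0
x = 0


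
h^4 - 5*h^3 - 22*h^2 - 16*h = h*(h - 8)*(h + 1)*(h + 2)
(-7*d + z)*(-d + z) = 7*d^2 - 8*d*z + z^2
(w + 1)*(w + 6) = w^2 + 7*w + 6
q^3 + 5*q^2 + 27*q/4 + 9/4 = (q + 1/2)*(q + 3/2)*(q + 3)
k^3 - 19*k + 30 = (k - 3)*(k - 2)*(k + 5)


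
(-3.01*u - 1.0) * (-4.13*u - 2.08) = 12.4313*u^2 + 10.3908*u + 2.08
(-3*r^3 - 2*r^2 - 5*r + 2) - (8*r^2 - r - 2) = -3*r^3 - 10*r^2 - 4*r + 4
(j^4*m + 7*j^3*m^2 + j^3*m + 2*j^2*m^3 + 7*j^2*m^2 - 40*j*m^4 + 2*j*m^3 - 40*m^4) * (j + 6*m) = j^5*m + 13*j^4*m^2 + j^4*m + 44*j^3*m^3 + 13*j^3*m^2 - 28*j^2*m^4 + 44*j^2*m^3 - 240*j*m^5 - 28*j*m^4 - 240*m^5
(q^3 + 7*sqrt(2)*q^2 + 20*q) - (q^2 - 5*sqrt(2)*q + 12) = q^3 - q^2 + 7*sqrt(2)*q^2 + 5*sqrt(2)*q + 20*q - 12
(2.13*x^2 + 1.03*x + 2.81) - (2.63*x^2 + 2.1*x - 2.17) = -0.5*x^2 - 1.07*x + 4.98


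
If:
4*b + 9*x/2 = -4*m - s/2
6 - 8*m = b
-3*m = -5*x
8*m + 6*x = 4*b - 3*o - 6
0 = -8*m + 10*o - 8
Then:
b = 378/115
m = 39/115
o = 616/575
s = -771/25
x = 117/575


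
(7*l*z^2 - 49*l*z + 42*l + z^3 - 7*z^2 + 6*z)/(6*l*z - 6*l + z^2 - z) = (7*l*z - 42*l + z^2 - 6*z)/(6*l + z)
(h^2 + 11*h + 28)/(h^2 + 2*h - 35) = (h + 4)/(h - 5)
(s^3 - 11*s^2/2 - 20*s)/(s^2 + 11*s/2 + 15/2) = s*(s - 8)/(s + 3)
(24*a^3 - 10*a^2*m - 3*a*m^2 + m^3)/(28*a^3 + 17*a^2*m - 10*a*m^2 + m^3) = (6*a^2 - a*m - m^2)/(7*a^2 + 6*a*m - m^2)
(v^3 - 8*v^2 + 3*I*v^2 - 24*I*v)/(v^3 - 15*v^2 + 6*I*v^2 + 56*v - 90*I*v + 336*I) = v*(v + 3*I)/(v^2 + v*(-7 + 6*I) - 42*I)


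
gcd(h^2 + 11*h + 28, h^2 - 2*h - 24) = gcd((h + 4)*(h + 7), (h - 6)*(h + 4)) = h + 4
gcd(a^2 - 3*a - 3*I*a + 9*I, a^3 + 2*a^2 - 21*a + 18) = a - 3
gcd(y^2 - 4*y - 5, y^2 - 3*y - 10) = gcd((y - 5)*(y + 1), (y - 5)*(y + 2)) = y - 5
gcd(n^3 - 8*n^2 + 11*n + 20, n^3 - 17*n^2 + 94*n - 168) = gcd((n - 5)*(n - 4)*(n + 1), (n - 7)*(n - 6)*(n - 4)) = n - 4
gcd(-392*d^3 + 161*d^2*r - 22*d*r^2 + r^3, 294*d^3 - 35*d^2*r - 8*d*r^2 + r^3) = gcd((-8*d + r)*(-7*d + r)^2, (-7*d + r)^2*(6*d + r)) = 49*d^2 - 14*d*r + r^2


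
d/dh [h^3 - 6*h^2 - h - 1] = 3*h^2 - 12*h - 1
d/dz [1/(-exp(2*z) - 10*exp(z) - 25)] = 2*(exp(z) + 5)*exp(z)/(exp(2*z) + 10*exp(z) + 25)^2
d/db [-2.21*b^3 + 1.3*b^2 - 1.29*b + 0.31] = -6.63*b^2 + 2.6*b - 1.29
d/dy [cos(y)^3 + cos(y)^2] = -(3*cos(y) + 2)*sin(y)*cos(y)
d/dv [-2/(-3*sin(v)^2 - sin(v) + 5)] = -2*(6*sin(v) + 1)*cos(v)/(3*sin(v)^2 + sin(v) - 5)^2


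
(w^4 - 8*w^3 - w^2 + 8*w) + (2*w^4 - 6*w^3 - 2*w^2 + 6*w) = 3*w^4 - 14*w^3 - 3*w^2 + 14*w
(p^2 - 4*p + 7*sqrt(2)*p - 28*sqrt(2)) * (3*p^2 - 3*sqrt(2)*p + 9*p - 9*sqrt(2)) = 3*p^4 - 3*p^3 + 18*sqrt(2)*p^3 - 78*p^2 - 18*sqrt(2)*p^2 - 216*sqrt(2)*p + 42*p + 504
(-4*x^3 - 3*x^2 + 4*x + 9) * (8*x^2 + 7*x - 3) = -32*x^5 - 52*x^4 + 23*x^3 + 109*x^2 + 51*x - 27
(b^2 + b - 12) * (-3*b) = -3*b^3 - 3*b^2 + 36*b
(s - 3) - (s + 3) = -6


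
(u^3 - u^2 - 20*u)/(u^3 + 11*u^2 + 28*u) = (u - 5)/(u + 7)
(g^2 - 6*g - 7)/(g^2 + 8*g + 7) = (g - 7)/(g + 7)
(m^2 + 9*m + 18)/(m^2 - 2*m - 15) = (m + 6)/(m - 5)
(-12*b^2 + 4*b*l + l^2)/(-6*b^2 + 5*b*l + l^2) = (2*b - l)/(b - l)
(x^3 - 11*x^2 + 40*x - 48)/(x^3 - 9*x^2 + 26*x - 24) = (x - 4)/(x - 2)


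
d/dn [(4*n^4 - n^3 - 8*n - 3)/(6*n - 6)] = (12*n^4 - 18*n^3 + 3*n^2 + 11)/(6*(n^2 - 2*n + 1))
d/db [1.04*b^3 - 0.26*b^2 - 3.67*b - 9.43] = 3.12*b^2 - 0.52*b - 3.67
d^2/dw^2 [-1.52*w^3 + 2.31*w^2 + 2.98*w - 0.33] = 4.62 - 9.12*w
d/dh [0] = 0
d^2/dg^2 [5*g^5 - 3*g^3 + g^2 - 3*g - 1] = 100*g^3 - 18*g + 2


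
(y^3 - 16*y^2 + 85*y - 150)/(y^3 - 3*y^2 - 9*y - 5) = (y^2 - 11*y + 30)/(y^2 + 2*y + 1)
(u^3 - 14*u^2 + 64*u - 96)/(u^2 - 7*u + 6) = (u^2 - 8*u + 16)/(u - 1)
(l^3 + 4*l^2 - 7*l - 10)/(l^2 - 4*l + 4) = (l^2 + 6*l + 5)/(l - 2)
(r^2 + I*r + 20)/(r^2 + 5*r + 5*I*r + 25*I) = (r - 4*I)/(r + 5)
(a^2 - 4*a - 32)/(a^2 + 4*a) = (a - 8)/a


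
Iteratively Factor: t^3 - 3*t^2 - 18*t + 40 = (t + 4)*(t^2 - 7*t + 10) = (t - 2)*(t + 4)*(t - 5)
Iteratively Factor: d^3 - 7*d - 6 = (d + 2)*(d^2 - 2*d - 3) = (d - 3)*(d + 2)*(d + 1)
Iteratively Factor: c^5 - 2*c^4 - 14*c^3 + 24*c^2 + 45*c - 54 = (c - 3)*(c^4 + c^3 - 11*c^2 - 9*c + 18) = (c - 3)*(c + 3)*(c^3 - 2*c^2 - 5*c + 6) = (c - 3)*(c + 2)*(c + 3)*(c^2 - 4*c + 3) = (c - 3)*(c - 1)*(c + 2)*(c + 3)*(c - 3)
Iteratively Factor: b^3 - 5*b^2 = (b)*(b^2 - 5*b) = b*(b - 5)*(b)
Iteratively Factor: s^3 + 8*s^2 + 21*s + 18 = (s + 3)*(s^2 + 5*s + 6) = (s + 3)^2*(s + 2)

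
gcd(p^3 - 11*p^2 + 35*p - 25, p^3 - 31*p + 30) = p^2 - 6*p + 5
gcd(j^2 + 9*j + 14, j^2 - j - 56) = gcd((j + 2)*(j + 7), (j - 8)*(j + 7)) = j + 7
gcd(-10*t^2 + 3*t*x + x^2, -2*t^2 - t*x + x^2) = -2*t + x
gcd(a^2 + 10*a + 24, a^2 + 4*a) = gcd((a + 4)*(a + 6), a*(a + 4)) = a + 4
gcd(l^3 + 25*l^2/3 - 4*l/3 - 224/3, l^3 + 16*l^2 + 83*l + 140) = l^2 + 11*l + 28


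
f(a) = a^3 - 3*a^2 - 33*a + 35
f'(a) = 3*a^2 - 6*a - 33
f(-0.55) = 52.08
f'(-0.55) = -28.79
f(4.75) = -82.27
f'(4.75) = 6.19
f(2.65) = -54.91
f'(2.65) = -27.83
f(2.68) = -55.74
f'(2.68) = -27.53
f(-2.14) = 82.08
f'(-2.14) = -6.42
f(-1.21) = 68.77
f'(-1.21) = -21.35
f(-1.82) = 79.09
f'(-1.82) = -12.14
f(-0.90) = 61.54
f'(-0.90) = -25.17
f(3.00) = -64.00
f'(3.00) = -24.00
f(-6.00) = -91.00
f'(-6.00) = 111.00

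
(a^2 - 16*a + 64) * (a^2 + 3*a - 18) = a^4 - 13*a^3 - 2*a^2 + 480*a - 1152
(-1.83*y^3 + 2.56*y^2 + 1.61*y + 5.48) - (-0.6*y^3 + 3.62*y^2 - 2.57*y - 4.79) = -1.23*y^3 - 1.06*y^2 + 4.18*y + 10.27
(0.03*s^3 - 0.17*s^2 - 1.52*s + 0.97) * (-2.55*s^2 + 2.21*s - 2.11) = -0.0765*s^5 + 0.4998*s^4 + 3.437*s^3 - 5.474*s^2 + 5.3509*s - 2.0467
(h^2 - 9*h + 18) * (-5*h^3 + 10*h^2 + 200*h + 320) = -5*h^5 + 55*h^4 + 20*h^3 - 1300*h^2 + 720*h + 5760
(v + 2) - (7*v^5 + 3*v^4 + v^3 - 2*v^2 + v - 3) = -7*v^5 - 3*v^4 - v^3 + 2*v^2 + 5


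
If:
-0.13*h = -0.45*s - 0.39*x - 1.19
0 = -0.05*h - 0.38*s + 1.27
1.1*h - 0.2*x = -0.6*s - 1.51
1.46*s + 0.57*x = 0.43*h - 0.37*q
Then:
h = -5.30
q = -7.50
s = 4.04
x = -9.48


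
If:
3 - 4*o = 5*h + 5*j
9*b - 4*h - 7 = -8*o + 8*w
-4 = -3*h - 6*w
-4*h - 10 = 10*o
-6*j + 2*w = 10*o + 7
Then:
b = 11773/4779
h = 305/531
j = 536/531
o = -653/531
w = 403/1062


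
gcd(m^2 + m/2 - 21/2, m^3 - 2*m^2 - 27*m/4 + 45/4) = m - 3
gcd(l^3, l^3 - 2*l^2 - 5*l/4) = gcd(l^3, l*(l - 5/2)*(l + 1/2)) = l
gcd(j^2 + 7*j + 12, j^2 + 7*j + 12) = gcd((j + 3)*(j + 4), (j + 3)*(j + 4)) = j^2 + 7*j + 12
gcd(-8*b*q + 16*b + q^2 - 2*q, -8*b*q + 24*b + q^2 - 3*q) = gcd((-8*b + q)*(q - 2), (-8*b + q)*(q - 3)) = -8*b + q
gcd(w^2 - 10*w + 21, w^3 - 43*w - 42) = w - 7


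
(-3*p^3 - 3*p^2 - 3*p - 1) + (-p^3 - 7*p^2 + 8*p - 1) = -4*p^3 - 10*p^2 + 5*p - 2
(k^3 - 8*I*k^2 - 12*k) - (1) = k^3 - 8*I*k^2 - 12*k - 1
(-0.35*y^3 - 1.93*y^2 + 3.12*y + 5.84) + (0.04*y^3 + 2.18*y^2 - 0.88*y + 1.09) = -0.31*y^3 + 0.25*y^2 + 2.24*y + 6.93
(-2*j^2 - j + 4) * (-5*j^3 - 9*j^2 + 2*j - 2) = 10*j^5 + 23*j^4 - 15*j^3 - 34*j^2 + 10*j - 8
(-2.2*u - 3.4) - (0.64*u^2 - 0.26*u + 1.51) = -0.64*u^2 - 1.94*u - 4.91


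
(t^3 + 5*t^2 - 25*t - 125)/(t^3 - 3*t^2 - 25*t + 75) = (t + 5)/(t - 3)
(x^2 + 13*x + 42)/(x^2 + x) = (x^2 + 13*x + 42)/(x*(x + 1))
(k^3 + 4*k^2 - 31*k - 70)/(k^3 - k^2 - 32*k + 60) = (k^2 + 9*k + 14)/(k^2 + 4*k - 12)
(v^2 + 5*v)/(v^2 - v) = (v + 5)/(v - 1)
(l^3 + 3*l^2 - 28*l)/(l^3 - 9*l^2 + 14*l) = (l^2 + 3*l - 28)/(l^2 - 9*l + 14)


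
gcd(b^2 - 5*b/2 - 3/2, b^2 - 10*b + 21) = b - 3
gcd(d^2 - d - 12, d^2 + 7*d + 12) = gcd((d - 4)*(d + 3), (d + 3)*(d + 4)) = d + 3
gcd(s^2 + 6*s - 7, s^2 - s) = s - 1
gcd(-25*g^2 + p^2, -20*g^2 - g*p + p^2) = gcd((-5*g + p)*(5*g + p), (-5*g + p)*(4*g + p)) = -5*g + p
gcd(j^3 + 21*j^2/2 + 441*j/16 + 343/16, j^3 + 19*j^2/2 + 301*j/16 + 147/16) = j^2 + 35*j/4 + 49/4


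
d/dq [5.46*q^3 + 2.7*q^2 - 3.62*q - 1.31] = 16.38*q^2 + 5.4*q - 3.62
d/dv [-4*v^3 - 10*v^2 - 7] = 4*v*(-3*v - 5)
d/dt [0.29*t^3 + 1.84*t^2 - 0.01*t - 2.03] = 0.87*t^2 + 3.68*t - 0.01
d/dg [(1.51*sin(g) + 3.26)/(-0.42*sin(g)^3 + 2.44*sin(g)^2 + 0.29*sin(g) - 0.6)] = (1.2684*sin(g)^3 + 0.4232*sin(g)^2 - 15.9088*sin(g) - 1.8514)*cos(g)/(0.1764*sin(g)^6 - 2.0496*sin(g)^5 + 5.71*sin(g)^4 + 1.9192*sin(g)^3 - 2.8439*sin(g)^2 - 0.348*sin(g) + 0.36)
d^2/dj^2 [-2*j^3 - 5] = -12*j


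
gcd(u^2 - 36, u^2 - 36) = u^2 - 36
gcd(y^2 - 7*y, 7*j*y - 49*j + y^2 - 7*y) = y - 7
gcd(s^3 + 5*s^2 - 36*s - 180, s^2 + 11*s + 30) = s^2 + 11*s + 30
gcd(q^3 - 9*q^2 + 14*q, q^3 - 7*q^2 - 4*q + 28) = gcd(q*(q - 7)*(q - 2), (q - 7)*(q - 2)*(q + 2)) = q^2 - 9*q + 14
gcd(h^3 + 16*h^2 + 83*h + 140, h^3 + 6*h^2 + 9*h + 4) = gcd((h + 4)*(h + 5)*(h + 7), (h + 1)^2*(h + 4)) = h + 4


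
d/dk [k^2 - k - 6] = 2*k - 1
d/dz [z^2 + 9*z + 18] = 2*z + 9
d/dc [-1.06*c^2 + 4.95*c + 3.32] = 4.95 - 2.12*c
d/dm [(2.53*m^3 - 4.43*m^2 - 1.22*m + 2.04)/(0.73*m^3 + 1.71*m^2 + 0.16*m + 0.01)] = (8.88178419700125e-16*m^5 + 7.5602*m^4 + 2.5908*m^3 - 3.0143*m^2 - 7.0654*m - 0.3386)/(0.5329*m^6 + 2.4966*m^5 + 3.1577*m^4 + 0.5618*m^3 + 0.0598*m^2 + 0.0032*m + 0.0001)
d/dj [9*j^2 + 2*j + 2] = 18*j + 2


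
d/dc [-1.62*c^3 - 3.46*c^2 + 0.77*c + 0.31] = -4.86*c^2 - 6.92*c + 0.77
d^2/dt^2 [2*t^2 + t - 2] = 4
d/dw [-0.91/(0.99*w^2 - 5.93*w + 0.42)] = (1.8018*w - 5.3963)/(0.99*w^2 - 5.93*w + 0.42)^2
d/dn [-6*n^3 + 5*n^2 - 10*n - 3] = -18*n^2 + 10*n - 10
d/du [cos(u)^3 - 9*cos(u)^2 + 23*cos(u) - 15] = (-3*cos(u)^2 + 18*cos(u) - 23)*sin(u)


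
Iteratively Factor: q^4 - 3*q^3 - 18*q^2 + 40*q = (q - 5)*(q^3 + 2*q^2 - 8*q) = (q - 5)*(q - 2)*(q^2 + 4*q) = q*(q - 5)*(q - 2)*(q + 4)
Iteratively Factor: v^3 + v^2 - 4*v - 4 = (v - 2)*(v^2 + 3*v + 2) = (v - 2)*(v + 1)*(v + 2)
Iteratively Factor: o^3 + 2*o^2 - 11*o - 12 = (o + 1)*(o^2 + o - 12) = (o - 3)*(o + 1)*(o + 4)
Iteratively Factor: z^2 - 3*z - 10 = (z + 2)*(z - 5)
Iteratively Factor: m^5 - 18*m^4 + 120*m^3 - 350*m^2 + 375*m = (m - 5)*(m^4 - 13*m^3 + 55*m^2 - 75*m) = (m - 5)*(m - 3)*(m^3 - 10*m^2 + 25*m) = m*(m - 5)*(m - 3)*(m^2 - 10*m + 25) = m*(m - 5)^2*(m - 3)*(m - 5)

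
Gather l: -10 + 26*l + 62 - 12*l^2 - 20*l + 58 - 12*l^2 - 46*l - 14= -24*l^2 - 40*l + 96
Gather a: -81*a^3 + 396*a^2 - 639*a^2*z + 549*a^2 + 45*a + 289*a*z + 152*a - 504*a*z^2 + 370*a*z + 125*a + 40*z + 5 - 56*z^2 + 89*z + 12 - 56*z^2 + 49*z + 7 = -81*a^3 + a^2*(945 - 639*z) + a*(-504*z^2 + 659*z + 322) - 112*z^2 + 178*z + 24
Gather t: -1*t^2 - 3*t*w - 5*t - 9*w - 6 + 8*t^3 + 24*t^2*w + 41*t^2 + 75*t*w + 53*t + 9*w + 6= 8*t^3 + t^2*(24*w + 40) + t*(72*w + 48)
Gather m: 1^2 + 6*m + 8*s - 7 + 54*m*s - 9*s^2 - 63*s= m*(54*s + 6) - 9*s^2 - 55*s - 6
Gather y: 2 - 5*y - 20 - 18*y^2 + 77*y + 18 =-18*y^2 + 72*y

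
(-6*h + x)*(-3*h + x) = 18*h^2 - 9*h*x + x^2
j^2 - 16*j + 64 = (j - 8)^2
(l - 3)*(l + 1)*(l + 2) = l^3 - 7*l - 6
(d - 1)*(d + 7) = d^2 + 6*d - 7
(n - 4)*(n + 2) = n^2 - 2*n - 8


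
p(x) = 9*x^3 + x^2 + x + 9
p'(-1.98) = 102.89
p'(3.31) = 303.43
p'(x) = 27*x^2 + 2*x + 1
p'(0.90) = 24.67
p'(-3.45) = 315.47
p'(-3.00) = 238.00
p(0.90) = 17.27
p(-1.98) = -58.92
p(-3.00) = -228.00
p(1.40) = 37.06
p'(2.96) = 243.48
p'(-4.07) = 440.11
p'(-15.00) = 6046.00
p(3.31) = 349.65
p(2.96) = 254.13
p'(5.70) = 889.63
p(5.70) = 1713.93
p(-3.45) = -352.12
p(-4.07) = -585.28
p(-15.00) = -30156.00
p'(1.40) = 56.72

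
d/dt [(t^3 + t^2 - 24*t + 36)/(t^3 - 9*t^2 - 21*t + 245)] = 2*(-5*t^3 - 32*t^2 - 29*t + 366)/(t^5 - 11*t^4 - 38*t^3 + 602*t^2 + 245*t - 8575)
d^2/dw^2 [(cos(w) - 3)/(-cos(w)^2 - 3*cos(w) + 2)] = 2*(9*(1 - cos(2*w))^2*cos(w) - 15*(1 - cos(2*w))^2 + 59*cos(w) - 114*cos(2*w) - 9*cos(3*w) - 2*cos(5*w) + 162)/(6*cos(w) + cos(2*w) - 3)^3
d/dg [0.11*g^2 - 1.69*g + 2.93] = 0.22*g - 1.69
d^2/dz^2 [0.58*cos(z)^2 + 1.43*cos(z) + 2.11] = -1.43*cos(z) - 1.16*cos(2*z)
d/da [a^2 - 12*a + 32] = 2*a - 12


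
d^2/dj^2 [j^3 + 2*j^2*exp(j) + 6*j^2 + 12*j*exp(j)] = 2*j^2*exp(j) + 20*j*exp(j) + 6*j + 28*exp(j) + 12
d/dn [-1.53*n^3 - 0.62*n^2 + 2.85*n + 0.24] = -4.59*n^2 - 1.24*n + 2.85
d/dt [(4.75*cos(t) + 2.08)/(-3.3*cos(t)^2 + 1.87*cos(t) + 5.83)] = (15.675*sin(t)^2 - 13.728*cos(t) - 39.4779)*sin(t)/(-3.3*cos(t)^2 + 1.87*cos(t) + 5.83)^2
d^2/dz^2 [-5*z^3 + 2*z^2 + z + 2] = 4 - 30*z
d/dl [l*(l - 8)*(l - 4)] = 3*l^2 - 24*l + 32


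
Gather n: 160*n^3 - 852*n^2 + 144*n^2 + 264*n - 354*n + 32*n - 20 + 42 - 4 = 160*n^3 - 708*n^2 - 58*n + 18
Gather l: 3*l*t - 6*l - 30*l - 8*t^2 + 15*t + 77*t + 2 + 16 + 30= l*(3*t - 36) - 8*t^2 + 92*t + 48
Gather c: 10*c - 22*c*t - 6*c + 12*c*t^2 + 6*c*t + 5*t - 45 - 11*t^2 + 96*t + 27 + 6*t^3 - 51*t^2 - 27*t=c*(12*t^2 - 16*t + 4) + 6*t^3 - 62*t^2 + 74*t - 18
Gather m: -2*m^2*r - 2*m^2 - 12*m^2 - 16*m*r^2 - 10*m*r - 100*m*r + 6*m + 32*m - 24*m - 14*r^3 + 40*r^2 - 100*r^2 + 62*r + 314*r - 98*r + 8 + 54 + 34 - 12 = m^2*(-2*r - 14) + m*(-16*r^2 - 110*r + 14) - 14*r^3 - 60*r^2 + 278*r + 84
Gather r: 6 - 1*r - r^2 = -r^2 - r + 6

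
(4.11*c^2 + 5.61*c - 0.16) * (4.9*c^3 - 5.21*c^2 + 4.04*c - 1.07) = 20.139*c^5 + 6.0759*c^4 - 13.4077*c^3 + 19.1003*c^2 - 6.6491*c + 0.1712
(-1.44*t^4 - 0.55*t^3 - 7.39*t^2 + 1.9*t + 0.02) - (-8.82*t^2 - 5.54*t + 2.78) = -1.44*t^4 - 0.55*t^3 + 1.43*t^2 + 7.44*t - 2.76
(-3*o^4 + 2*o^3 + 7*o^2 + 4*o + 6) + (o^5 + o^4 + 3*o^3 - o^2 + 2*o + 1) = o^5 - 2*o^4 + 5*o^3 + 6*o^2 + 6*o + 7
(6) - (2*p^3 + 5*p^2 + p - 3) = -2*p^3 - 5*p^2 - p + 9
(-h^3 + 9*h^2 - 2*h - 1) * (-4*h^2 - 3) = 4*h^5 - 36*h^4 + 11*h^3 - 23*h^2 + 6*h + 3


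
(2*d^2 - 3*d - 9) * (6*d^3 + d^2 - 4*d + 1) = 12*d^5 - 16*d^4 - 65*d^3 + 5*d^2 + 33*d - 9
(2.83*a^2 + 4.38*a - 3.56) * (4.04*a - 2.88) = 11.4332*a^3 + 9.5448*a^2 - 26.9968*a + 10.2528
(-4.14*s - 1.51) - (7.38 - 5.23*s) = 1.09*s - 8.89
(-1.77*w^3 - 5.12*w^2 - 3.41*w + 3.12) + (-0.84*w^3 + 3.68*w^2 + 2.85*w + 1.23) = -2.61*w^3 - 1.44*w^2 - 0.56*w + 4.35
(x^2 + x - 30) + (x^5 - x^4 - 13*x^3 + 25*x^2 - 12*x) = x^5 - x^4 - 13*x^3 + 26*x^2 - 11*x - 30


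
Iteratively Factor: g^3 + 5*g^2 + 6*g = (g + 3)*(g^2 + 2*g) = g*(g + 3)*(g + 2)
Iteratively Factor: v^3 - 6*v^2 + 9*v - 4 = (v - 4)*(v^2 - 2*v + 1) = (v - 4)*(v - 1)*(v - 1)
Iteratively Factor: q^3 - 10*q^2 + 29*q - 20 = (q - 5)*(q^2 - 5*q + 4) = (q - 5)*(q - 1)*(q - 4)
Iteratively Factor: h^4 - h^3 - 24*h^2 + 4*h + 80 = (h + 2)*(h^3 - 3*h^2 - 18*h + 40) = (h + 2)*(h + 4)*(h^2 - 7*h + 10) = (h - 2)*(h + 2)*(h + 4)*(h - 5)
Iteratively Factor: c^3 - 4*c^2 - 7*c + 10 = (c - 5)*(c^2 + c - 2) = (c - 5)*(c - 1)*(c + 2)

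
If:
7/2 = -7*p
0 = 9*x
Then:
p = -1/2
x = 0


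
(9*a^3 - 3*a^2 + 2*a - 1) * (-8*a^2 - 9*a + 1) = -72*a^5 - 57*a^4 + 20*a^3 - 13*a^2 + 11*a - 1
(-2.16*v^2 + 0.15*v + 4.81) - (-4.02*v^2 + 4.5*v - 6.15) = 1.86*v^2 - 4.35*v + 10.96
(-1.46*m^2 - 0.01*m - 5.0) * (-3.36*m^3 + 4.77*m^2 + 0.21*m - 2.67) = 4.9056*m^5 - 6.9306*m^4 + 16.4457*m^3 - 19.9539*m^2 - 1.0233*m + 13.35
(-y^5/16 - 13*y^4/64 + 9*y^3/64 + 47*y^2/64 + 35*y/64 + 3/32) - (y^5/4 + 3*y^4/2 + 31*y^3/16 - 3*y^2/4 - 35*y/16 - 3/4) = -5*y^5/16 - 109*y^4/64 - 115*y^3/64 + 95*y^2/64 + 175*y/64 + 27/32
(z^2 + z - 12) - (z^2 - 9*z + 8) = 10*z - 20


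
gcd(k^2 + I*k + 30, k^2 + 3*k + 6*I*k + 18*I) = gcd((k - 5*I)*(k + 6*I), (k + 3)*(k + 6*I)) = k + 6*I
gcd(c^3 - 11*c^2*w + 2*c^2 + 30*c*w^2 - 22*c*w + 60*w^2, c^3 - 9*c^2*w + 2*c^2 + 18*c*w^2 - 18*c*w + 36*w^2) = -c^2 + 6*c*w - 2*c + 12*w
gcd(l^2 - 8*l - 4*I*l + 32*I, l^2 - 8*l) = l - 8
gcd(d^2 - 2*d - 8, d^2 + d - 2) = d + 2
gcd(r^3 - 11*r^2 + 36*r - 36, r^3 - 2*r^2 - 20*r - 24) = r - 6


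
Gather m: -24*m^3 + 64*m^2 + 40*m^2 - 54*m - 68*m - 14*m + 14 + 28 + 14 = -24*m^3 + 104*m^2 - 136*m + 56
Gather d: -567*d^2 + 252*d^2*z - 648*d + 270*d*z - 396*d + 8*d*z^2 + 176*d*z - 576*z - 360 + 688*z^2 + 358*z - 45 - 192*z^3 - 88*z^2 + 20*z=d^2*(252*z - 567) + d*(8*z^2 + 446*z - 1044) - 192*z^3 + 600*z^2 - 198*z - 405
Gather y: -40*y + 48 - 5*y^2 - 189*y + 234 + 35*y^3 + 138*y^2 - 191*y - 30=35*y^3 + 133*y^2 - 420*y + 252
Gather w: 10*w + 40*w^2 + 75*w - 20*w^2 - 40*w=20*w^2 + 45*w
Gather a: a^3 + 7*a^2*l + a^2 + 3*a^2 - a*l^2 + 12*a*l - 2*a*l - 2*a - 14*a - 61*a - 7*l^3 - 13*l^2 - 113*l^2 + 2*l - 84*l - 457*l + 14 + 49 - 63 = a^3 + a^2*(7*l + 4) + a*(-l^2 + 10*l - 77) - 7*l^3 - 126*l^2 - 539*l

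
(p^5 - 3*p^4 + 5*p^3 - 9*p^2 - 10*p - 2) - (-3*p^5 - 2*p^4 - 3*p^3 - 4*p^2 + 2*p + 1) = 4*p^5 - p^4 + 8*p^3 - 5*p^2 - 12*p - 3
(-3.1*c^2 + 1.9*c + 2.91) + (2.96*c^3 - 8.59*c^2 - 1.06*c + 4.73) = 2.96*c^3 - 11.69*c^2 + 0.84*c + 7.64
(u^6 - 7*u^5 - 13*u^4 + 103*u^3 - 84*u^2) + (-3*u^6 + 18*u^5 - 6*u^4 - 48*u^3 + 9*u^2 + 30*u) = -2*u^6 + 11*u^5 - 19*u^4 + 55*u^3 - 75*u^2 + 30*u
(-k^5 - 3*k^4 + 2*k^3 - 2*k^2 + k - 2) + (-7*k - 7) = -k^5 - 3*k^4 + 2*k^3 - 2*k^2 - 6*k - 9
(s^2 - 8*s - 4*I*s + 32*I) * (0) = 0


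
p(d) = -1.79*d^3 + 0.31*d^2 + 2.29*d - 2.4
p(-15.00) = 6074.25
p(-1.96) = 7.78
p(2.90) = -36.81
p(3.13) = -47.08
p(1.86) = -8.59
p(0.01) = -2.38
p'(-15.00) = -1215.26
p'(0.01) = 2.30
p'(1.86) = -15.13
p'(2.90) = -41.07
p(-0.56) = -3.27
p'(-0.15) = 2.08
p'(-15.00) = -1215.26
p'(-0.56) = 0.26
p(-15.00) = 6074.25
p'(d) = -5.37*d^2 + 0.62*d + 2.29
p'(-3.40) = -61.90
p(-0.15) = -2.73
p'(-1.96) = -19.55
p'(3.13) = -48.38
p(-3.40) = 63.75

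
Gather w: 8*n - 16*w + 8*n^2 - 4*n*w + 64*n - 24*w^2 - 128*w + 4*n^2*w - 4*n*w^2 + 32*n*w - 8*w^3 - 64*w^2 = 8*n^2 + 72*n - 8*w^3 + w^2*(-4*n - 88) + w*(4*n^2 + 28*n - 144)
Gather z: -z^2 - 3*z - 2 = -z^2 - 3*z - 2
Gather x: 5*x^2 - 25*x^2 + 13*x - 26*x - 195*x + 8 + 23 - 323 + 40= -20*x^2 - 208*x - 252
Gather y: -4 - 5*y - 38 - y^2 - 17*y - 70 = -y^2 - 22*y - 112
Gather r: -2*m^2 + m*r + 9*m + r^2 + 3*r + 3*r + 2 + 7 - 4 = -2*m^2 + 9*m + r^2 + r*(m + 6) + 5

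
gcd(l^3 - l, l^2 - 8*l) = l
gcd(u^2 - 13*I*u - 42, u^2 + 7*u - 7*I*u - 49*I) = u - 7*I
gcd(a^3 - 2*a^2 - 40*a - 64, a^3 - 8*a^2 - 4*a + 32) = a^2 - 6*a - 16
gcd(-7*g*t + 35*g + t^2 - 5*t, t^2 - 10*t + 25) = t - 5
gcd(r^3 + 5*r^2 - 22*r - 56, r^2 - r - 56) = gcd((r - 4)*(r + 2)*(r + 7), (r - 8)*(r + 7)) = r + 7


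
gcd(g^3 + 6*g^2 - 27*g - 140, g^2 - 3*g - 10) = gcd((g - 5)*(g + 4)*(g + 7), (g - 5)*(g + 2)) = g - 5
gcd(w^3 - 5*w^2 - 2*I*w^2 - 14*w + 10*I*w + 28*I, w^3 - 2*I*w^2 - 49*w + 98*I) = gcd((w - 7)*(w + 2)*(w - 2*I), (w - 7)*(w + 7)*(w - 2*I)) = w^2 + w*(-7 - 2*I) + 14*I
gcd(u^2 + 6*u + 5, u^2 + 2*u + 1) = u + 1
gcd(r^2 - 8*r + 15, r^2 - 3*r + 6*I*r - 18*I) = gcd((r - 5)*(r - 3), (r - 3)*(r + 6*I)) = r - 3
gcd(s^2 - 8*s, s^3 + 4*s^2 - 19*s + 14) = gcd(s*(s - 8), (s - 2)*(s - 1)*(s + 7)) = 1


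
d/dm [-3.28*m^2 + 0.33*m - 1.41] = 0.33 - 6.56*m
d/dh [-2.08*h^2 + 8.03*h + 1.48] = 8.03 - 4.16*h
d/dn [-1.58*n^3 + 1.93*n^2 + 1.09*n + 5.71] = -4.74*n^2 + 3.86*n + 1.09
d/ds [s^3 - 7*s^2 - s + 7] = 3*s^2 - 14*s - 1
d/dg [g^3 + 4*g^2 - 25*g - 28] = 3*g^2 + 8*g - 25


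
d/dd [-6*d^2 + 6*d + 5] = 6 - 12*d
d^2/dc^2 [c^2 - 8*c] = 2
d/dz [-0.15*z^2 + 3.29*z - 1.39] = 3.29 - 0.3*z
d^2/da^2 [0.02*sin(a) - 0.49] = -0.02*sin(a)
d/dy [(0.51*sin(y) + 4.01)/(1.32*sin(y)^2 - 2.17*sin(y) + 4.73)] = (-0.6732*sin(y)^2 - 10.5864*sin(y) + 11.114)*cos(y)/(1.7424*sin(y)^4 - 5.7288*sin(y)^3 + 17.1961*sin(y)^2 - 20.5282*sin(y) + 22.3729)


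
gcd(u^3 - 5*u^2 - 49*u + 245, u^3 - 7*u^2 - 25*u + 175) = u^2 - 12*u + 35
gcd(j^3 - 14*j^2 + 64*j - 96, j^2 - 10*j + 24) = j^2 - 10*j + 24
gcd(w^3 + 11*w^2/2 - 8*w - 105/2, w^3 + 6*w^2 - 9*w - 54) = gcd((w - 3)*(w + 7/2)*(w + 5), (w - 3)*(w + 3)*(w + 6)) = w - 3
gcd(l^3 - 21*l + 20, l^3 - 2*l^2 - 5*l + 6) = l - 1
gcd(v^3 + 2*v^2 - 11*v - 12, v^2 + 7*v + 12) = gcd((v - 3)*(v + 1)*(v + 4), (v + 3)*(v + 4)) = v + 4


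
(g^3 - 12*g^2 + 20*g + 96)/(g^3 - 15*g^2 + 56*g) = (g^2 - 4*g - 12)/(g*(g - 7))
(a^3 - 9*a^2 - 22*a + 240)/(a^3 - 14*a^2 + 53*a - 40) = (a^2 - a - 30)/(a^2 - 6*a + 5)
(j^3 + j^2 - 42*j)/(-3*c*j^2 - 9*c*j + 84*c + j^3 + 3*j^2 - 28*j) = j*(6 - j)/(3*c*j - 12*c - j^2 + 4*j)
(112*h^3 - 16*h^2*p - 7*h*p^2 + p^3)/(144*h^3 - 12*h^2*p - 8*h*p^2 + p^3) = (28*h^2 - 11*h*p + p^2)/(36*h^2 - 12*h*p + p^2)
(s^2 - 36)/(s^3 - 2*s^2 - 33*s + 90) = (s - 6)/(s^2 - 8*s + 15)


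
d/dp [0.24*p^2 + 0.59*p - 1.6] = 0.48*p + 0.59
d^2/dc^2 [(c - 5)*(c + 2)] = 2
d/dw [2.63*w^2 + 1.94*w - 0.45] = 5.26*w + 1.94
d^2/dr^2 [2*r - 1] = 0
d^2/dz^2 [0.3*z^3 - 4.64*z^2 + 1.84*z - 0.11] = 1.8*z - 9.28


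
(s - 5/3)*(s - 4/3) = s^2 - 3*s + 20/9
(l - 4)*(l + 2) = l^2 - 2*l - 8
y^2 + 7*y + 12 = (y + 3)*(y + 4)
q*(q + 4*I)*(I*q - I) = I*q^3 - 4*q^2 - I*q^2 + 4*q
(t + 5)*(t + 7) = t^2 + 12*t + 35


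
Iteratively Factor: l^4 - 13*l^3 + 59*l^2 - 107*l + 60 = (l - 4)*(l^3 - 9*l^2 + 23*l - 15) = (l - 4)*(l - 3)*(l^2 - 6*l + 5) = (l - 4)*(l - 3)*(l - 1)*(l - 5)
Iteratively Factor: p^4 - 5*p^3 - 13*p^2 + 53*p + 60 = (p - 4)*(p^3 - p^2 - 17*p - 15) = (p - 4)*(p + 1)*(p^2 - 2*p - 15) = (p - 5)*(p - 4)*(p + 1)*(p + 3)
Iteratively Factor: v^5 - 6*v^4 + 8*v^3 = (v - 4)*(v^4 - 2*v^3) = (v - 4)*(v - 2)*(v^3) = v*(v - 4)*(v - 2)*(v^2) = v^2*(v - 4)*(v - 2)*(v)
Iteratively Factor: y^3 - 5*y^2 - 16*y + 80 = (y + 4)*(y^2 - 9*y + 20) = (y - 5)*(y + 4)*(y - 4)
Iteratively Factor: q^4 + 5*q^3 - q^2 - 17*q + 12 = (q + 4)*(q^3 + q^2 - 5*q + 3) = (q - 1)*(q + 4)*(q^2 + 2*q - 3) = (q - 1)*(q + 3)*(q + 4)*(q - 1)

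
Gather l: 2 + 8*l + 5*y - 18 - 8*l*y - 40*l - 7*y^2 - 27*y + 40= l*(-8*y - 32) - 7*y^2 - 22*y + 24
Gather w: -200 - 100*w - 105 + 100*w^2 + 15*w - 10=100*w^2 - 85*w - 315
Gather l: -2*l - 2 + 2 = -2*l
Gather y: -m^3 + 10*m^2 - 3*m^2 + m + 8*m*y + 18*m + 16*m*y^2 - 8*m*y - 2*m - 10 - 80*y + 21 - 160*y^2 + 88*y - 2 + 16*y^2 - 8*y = -m^3 + 7*m^2 + 17*m + y^2*(16*m - 144) + 9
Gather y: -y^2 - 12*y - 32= -y^2 - 12*y - 32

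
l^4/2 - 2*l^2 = l^2*(l/2 + 1)*(l - 2)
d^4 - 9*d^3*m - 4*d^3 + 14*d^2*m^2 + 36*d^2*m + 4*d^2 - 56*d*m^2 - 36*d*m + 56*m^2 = (d - 2)^2*(d - 7*m)*(d - 2*m)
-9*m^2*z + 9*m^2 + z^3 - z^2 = (-3*m + z)*(3*m + z)*(z - 1)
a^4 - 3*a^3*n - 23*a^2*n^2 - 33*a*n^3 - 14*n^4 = (a - 7*n)*(a + n)^2*(a + 2*n)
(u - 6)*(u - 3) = u^2 - 9*u + 18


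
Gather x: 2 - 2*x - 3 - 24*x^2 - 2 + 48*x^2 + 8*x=24*x^2 + 6*x - 3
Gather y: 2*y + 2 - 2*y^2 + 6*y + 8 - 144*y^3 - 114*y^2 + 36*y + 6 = -144*y^3 - 116*y^2 + 44*y + 16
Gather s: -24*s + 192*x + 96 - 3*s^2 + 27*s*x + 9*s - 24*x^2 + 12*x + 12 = -3*s^2 + s*(27*x - 15) - 24*x^2 + 204*x + 108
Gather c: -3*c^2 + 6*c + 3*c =-3*c^2 + 9*c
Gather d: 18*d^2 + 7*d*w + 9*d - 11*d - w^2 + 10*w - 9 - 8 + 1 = 18*d^2 + d*(7*w - 2) - w^2 + 10*w - 16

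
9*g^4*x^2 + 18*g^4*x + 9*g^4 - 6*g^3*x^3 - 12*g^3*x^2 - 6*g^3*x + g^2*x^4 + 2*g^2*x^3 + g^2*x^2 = (-3*g + x)^2*(g*x + g)^2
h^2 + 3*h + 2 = (h + 1)*(h + 2)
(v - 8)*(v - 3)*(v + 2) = v^3 - 9*v^2 + 2*v + 48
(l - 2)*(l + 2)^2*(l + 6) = l^4 + 8*l^3 + 8*l^2 - 32*l - 48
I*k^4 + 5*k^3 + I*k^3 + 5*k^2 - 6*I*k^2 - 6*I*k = k*(k - 3*I)*(k - 2*I)*(I*k + I)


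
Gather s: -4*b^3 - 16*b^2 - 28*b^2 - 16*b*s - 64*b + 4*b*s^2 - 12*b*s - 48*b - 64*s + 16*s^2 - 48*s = -4*b^3 - 44*b^2 - 112*b + s^2*(4*b + 16) + s*(-28*b - 112)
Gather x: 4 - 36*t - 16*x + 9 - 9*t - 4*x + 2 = -45*t - 20*x + 15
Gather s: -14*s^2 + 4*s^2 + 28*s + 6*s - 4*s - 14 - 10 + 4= -10*s^2 + 30*s - 20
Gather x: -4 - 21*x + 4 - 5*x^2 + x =-5*x^2 - 20*x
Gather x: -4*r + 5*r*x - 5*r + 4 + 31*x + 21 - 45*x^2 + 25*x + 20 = -9*r - 45*x^2 + x*(5*r + 56) + 45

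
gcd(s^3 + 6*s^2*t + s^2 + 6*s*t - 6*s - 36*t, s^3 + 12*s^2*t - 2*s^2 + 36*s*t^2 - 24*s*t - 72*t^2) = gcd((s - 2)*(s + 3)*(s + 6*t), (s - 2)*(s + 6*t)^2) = s^2 + 6*s*t - 2*s - 12*t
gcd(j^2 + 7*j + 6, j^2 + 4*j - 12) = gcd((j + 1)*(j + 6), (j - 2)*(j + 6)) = j + 6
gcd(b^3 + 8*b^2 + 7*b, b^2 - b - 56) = b + 7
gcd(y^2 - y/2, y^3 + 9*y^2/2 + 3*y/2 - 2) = y - 1/2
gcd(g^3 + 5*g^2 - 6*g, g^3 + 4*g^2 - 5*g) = g^2 - g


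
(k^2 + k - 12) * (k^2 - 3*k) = k^4 - 2*k^3 - 15*k^2 + 36*k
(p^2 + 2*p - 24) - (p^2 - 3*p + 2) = 5*p - 26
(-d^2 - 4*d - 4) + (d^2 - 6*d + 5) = 1 - 10*d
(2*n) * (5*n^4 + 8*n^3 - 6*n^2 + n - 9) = 10*n^5 + 16*n^4 - 12*n^3 + 2*n^2 - 18*n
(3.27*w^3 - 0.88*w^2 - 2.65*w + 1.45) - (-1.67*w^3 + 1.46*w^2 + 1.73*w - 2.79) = 4.94*w^3 - 2.34*w^2 - 4.38*w + 4.24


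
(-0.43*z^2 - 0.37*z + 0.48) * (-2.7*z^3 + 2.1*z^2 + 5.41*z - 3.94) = 1.161*z^5 + 0.096*z^4 - 4.3993*z^3 + 0.7005*z^2 + 4.0546*z - 1.8912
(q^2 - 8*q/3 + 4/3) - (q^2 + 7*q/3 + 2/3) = 2/3 - 5*q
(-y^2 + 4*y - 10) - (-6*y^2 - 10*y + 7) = 5*y^2 + 14*y - 17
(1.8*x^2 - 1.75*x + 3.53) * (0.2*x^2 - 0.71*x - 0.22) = 0.36*x^4 - 1.628*x^3 + 1.5525*x^2 - 2.1213*x - 0.7766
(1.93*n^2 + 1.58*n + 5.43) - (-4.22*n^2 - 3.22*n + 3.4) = 6.15*n^2 + 4.8*n + 2.03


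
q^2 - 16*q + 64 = (q - 8)^2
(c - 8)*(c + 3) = c^2 - 5*c - 24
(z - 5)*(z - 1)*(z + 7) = z^3 + z^2 - 37*z + 35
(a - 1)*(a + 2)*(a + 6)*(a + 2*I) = a^4 + 7*a^3 + 2*I*a^3 + 4*a^2 + 14*I*a^2 - 12*a + 8*I*a - 24*I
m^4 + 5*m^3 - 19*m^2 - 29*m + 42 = (m - 3)*(m - 1)*(m + 2)*(m + 7)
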